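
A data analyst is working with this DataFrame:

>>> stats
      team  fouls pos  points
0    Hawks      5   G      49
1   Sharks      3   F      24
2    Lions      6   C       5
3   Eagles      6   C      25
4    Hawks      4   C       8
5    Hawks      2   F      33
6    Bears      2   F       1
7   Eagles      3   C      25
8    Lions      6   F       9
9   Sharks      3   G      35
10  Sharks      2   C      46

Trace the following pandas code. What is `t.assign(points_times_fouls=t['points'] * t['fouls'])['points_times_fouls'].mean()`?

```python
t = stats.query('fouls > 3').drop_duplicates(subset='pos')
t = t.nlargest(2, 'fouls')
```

42.0

filter rows where fouls > 3:
     team  fouls pos  points
0   Hawks      5   G      49
2   Lions      6   C       5
3  Eagles      6   C      25
4   Hawks      4   C       8
8   Lions      6   F       9
drop duplicate pos (keep=first):
    team  fouls pos  points
0  Hawks      5   G      49
2  Lions      6   C       5
8  Lions      6   F       9
take 2 rows with largest fouls:
    team  fouls pos  points
2  Lions      6   C       5
8  Lions      6   F       9
add column points_times_fouls = t['points'] * t['fouls']:
    team  fouls pos  points  points_times_fouls
2  Lions      6   C       5                  30
8  Lions      6   F       9                  54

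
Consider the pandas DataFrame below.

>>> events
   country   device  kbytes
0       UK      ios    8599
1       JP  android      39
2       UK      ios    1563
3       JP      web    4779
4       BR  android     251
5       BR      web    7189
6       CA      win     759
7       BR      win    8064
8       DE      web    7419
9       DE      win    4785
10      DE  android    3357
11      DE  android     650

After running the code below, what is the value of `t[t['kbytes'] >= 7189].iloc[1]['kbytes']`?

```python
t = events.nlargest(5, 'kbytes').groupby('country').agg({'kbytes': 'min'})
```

8599

take 5 rows with largest kbytes:
  country device  kbytes
0      UK    ios    8599
7      BR    win    8064
8      DE    web    7419
5      BR    web    7189
9      DE    win    4785
group by country, min of kbytes:
         kbytes
country        
BR         7189
DE         4785
UK         8599
filter rows where kbytes >= 7189:
         kbytes
country        
BR         7189
UK         8599
Taking the value at position 1, column 'kbytes' gives 8599.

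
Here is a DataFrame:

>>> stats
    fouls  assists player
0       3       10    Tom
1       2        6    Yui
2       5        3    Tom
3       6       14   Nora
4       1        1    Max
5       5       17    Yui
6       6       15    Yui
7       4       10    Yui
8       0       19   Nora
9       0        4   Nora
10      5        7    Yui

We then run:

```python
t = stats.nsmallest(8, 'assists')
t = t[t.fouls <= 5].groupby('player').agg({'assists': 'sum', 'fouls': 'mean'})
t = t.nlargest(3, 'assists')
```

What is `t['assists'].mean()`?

13.3333333333

take 8 rows with smallest assists:
    fouls  assists player
4       1        1    Max
2       5        3    Tom
9       0        4   Nora
1       2        6    Yui
10      5        7    Yui
0       3       10    Tom
7       4       10    Yui
3       6       14   Nora
filter rows where fouls <= 5:
    fouls  assists player
4       1        1    Max
2       5        3    Tom
9       0        4   Nora
1       2        6    Yui
10      5        7    Yui
0       3       10    Tom
7       4       10    Yui
group by player: sum(assists), mean(fouls):
        assists     fouls
player                   
Max           1  1.000000
Nora          4  0.000000
Tom          13  4.000000
Yui          23  3.666667
take 3 rows with largest assists:
        assists     fouls
player                   
Yui          23  3.666667
Tom          13  4.000000
Nora          4  0.000000
Finally, mean of column 'assists' = 13.3333333333.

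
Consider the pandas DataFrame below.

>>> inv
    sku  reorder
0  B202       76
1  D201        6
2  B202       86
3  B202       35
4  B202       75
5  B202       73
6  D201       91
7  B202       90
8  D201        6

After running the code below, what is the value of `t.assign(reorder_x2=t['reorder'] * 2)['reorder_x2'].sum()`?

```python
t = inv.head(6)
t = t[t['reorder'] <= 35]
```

82

take first 6 rows:
    sku  reorder
0  B202       76
1  D201        6
2  B202       86
3  B202       35
4  B202       75
5  B202       73
filter rows where reorder <= 35:
    sku  reorder
1  D201        6
3  B202       35
add column reorder_x2 = t['reorder'] * 2:
    sku  reorder  reorder_x2
1  D201        6          12
3  B202       35          70
Taking the sum of column 'reorder_x2' gives 82.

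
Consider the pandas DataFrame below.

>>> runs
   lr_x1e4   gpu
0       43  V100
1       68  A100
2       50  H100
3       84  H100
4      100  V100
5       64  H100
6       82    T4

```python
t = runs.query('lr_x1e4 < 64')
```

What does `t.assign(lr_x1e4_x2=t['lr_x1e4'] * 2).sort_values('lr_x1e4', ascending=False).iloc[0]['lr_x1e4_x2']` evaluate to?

100

filter rows where lr_x1e4 < 64:
   lr_x1e4   gpu
0       43  V100
2       50  H100
add column lr_x1e4_x2 = t['lr_x1e4'] * 2:
   lr_x1e4   gpu  lr_x1e4_x2
0       43  V100          86
2       50  H100         100
sort by lr_x1e4 descending:
   lr_x1e4   gpu  lr_x1e4_x2
2       50  H100         100
0       43  V100          86
Reading off the value at position 0, column 'lr_x1e4_x2', we get 100.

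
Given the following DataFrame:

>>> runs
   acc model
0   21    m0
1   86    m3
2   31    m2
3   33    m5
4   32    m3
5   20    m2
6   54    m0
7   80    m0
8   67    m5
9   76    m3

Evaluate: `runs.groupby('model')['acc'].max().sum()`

group by model, max of acc:
model
m0    80
m2    31
m3    86
m5    67
Name: acc, dtype: int64

264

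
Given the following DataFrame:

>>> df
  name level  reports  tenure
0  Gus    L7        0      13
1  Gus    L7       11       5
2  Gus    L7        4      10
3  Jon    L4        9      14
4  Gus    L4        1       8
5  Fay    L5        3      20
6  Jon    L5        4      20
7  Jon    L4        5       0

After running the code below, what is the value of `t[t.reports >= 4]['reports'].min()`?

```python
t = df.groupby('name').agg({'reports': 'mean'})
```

group by name, mean of reports:
      reports
name         
Fay       3.0
Gus       4.0
Jon       6.0
filter rows where reports >= 4:
      reports
name         
Gus       4.0
Jon       6.0
Then the min of column 'reports': 4.0

4.0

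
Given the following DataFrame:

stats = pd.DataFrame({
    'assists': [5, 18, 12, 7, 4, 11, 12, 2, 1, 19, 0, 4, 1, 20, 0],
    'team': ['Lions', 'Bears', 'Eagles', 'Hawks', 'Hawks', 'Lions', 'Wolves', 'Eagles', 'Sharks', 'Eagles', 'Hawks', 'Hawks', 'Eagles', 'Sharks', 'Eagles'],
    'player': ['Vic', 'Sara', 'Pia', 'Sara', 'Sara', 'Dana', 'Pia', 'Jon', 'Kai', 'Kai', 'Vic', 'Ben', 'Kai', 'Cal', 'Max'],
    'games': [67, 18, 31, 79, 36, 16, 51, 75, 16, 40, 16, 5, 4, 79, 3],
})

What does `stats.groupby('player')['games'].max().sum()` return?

415

group by player, max of games:
player
Ben      5
Cal     79
Dana    16
Jon     75
Kai     40
Max      3
Pia     51
Sara    79
Vic     67
Name: games, dtype: int64
Hence 415.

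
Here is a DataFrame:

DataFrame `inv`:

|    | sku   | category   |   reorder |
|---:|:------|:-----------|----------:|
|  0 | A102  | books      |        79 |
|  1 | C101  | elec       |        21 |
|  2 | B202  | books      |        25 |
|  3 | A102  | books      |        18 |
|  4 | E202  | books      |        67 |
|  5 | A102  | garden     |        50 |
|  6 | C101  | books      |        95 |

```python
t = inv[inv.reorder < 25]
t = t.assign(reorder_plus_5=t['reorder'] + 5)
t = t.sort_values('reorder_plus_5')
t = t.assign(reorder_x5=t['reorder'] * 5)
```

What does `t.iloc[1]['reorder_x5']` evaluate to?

filter rows where reorder < 25:
    sku category  reorder
1  C101     elec       21
3  A102    books       18
add column reorder_plus_5 = t['reorder'] + 5:
    sku category  reorder  reorder_plus_5
1  C101     elec       21              26
3  A102    books       18              23
sort by reorder_plus_5:
    sku category  reorder  reorder_plus_5
3  A102    books       18              23
1  C101     elec       21              26
add column reorder_x5 = t['reorder'] * 5:
    sku category  reorder  reorder_plus_5  reorder_x5
3  A102    books       18              23          90
1  C101     elec       21              26         105

105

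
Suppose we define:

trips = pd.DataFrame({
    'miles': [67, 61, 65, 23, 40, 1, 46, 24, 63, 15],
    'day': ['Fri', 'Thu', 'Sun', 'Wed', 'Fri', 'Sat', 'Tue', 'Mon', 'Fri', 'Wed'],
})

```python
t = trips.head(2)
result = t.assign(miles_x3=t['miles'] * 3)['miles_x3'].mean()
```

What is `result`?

take first 2 rows:
   miles  day
0     67  Fri
1     61  Thu
add column miles_x3 = t['miles'] * 3:
   miles  day  miles_x3
0     67  Fri       201
1     61  Thu       183
The mean of column 'miles_x3' is 192.0.

192.0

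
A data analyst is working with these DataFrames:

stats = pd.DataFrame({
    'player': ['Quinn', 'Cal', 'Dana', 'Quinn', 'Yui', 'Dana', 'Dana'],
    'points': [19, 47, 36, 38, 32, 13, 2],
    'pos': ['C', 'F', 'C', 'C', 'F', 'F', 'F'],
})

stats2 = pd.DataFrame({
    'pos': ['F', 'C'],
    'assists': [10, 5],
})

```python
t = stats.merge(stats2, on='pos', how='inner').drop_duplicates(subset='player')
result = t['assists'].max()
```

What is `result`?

merge on 'pos' (how='inner') → 7 rows:
  player  points pos  assists
0  Quinn      19   C        5
1    Cal      47   F       10
2   Dana      36   C        5
3  Quinn      38   C        5
4    Yui      32   F       10
5   Dana      13   F       10
6   Dana       2   F       10
drop duplicate player (keep=first):
  player  points pos  assists
0  Quinn      19   C        5
1    Cal      47   F       10
2   Dana      36   C        5
4    Yui      32   F       10
The max of column 'assists' is 10.

10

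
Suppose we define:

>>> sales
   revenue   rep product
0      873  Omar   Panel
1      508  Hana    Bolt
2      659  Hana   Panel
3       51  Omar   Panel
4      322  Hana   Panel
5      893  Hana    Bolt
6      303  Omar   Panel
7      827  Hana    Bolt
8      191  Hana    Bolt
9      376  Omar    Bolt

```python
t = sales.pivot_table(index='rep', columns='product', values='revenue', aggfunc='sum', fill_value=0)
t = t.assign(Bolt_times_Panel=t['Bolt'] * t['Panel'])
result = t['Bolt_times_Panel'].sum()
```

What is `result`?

2834391

pivot: rows=rep, cols=product, sum(revenue):
product  Bolt  Panel
rep                 
Hana     2419    981
Omar      376   1227
add column Bolt_times_Panel = t['Bolt'] * t['Panel']:
product  Bolt  Panel  Bolt_times_Panel
rep                                   
Hana     2419    981           2373039
Omar      376   1227            461352
The sum of column 'Bolt_times_Panel' is 2834391.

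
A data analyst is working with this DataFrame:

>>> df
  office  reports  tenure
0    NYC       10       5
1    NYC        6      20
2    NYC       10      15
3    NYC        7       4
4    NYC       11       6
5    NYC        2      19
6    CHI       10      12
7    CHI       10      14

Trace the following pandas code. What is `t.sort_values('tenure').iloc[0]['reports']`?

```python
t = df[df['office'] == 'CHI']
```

10

filter rows where office == 'CHI':
  office  reports  tenure
6    CHI       10      12
7    CHI       10      14
sort by tenure:
  office  reports  tenure
6    CHI       10      12
7    CHI       10      14
Hence 10.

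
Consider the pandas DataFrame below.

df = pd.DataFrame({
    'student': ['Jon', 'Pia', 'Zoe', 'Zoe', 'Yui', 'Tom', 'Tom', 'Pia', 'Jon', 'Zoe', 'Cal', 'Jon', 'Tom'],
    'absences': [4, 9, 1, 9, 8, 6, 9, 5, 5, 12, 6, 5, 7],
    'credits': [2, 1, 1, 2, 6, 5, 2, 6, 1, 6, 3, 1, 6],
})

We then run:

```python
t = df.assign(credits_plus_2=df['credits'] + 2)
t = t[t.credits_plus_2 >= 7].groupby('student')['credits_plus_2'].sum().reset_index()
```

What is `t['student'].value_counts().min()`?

add column credits_plus_2 = df['credits'] + 2:
   student  absences  credits  credits_plus_2
0      Jon         4        2               4
1      Pia         9        1               3
2      Zoe         1        1               3
3      Zoe         9        2               4
4      Yui         8        6               8
5      Tom         6        5               7
6      Tom         9        2               4
7      Pia         5        6               8
8      Jon         5        1               3
9      Zoe        12        6               8
10     Cal         6        3               5
11     Jon         5        1               3
12     Tom         7        6               8
filter rows where credits_plus_2 >= 7:
   student  absences  credits  credits_plus_2
4      Yui         8        6               8
5      Tom         6        5               7
7      Pia         5        6               8
9      Zoe        12        6               8
12     Tom         7        6               8
group by student, sum of credits_plus_2:
student
Pia     8
Tom    15
Yui     8
Zoe     8
Name: credits_plus_2, dtype: int64
reset_index():
  student  credits_plus_2
0     Pia               8
1     Tom              15
2     Yui               8
3     Zoe               8
value_counts of student:
student
Pia    1
Tom    1
Yui    1
Zoe    1
Name: count, dtype: int64
Taking the min of the resulting series gives 1.

1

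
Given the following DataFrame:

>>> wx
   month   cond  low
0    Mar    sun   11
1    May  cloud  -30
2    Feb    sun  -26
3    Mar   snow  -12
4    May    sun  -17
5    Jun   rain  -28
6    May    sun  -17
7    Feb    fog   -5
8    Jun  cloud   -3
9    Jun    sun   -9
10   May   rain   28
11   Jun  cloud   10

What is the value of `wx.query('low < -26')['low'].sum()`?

-58

filter rows where low < -26:
  month   cond  low
1   May  cloud  -30
5   Jun   rain  -28
Finally, sum of column 'low' = -58.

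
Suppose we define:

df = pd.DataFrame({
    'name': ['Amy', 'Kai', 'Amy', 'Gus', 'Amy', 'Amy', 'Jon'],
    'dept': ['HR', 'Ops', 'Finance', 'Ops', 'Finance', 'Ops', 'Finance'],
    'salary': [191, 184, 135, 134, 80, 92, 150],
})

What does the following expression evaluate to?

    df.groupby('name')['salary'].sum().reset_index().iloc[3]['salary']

group by name, sum of salary:
name
Amy    498
Gus    134
Jon    150
Kai    184
Name: salary, dtype: int64
reset_index():
  name  salary
0  Amy     498
1  Gus     134
2  Jon     150
3  Kai     184
Reading off the value at position 3, column 'salary', we get 184.

184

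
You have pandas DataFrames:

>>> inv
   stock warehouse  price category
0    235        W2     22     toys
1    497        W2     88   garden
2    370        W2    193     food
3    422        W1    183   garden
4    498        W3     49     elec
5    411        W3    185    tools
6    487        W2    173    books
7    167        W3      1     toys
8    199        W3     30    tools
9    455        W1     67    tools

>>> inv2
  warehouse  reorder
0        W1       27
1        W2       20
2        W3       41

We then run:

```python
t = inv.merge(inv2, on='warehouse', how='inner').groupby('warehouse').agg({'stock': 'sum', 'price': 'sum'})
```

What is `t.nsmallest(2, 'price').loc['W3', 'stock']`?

merge on 'warehouse' (how='inner') → 10 rows:
   stock warehouse  price category  reorder
0    235        W2     22     toys       20
1    497        W2     88   garden       20
2    370        W2    193     food       20
3    422        W1    183   garden       27
4    498        W3     49     elec       41
5    411        W3    185    tools       41
6    487        W2    173    books       20
7    167        W3      1     toys       41
8    199        W3     30    tools       41
9    455        W1     67    tools       27
group by warehouse: sum(stock), sum(price):
           stock  price
warehouse              
W1           877    250
W2          1589    476
W3          1275    265
take 2 rows with smallest price:
           stock  price
warehouse              
W1           877    250
W3          1275    265
Finally, value at row 'W3', column 'stock' = 1275.

1275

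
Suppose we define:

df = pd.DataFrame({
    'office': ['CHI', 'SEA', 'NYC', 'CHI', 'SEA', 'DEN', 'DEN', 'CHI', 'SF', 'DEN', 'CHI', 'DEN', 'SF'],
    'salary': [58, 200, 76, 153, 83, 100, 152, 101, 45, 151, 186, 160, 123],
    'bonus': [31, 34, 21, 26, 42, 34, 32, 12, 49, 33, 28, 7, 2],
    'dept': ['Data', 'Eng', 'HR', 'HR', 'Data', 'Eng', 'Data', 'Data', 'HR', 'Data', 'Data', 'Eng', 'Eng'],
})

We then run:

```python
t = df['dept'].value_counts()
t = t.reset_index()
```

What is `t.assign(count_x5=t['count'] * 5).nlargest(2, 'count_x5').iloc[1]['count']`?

4

value_counts of dept:
dept
Data    6
Eng     4
HR      3
Name: count, dtype: int64
reset_index():
   dept  count
0  Data      6
1   Eng      4
2    HR      3
add column count_x5 = t['count'] * 5:
   dept  count  count_x5
0  Data      6        30
1   Eng      4        20
2    HR      3        15
take 2 rows with largest count_x5:
   dept  count  count_x5
0  Data      6        30
1   Eng      4        20
The value at position 1, column 'count' is 4.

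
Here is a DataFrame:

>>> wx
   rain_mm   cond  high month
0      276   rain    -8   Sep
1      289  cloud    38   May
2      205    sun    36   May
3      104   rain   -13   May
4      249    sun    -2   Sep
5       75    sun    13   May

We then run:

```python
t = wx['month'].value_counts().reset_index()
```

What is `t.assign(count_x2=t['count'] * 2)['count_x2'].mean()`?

value_counts of month:
month
May    4
Sep    2
Name: count, dtype: int64
reset_index():
  month  count
0   May      4
1   Sep      2
add column count_x2 = t['count'] * 2:
  month  count  count_x2
0   May      4         8
1   Sep      2         4
Reading off the mean of column 'count_x2', we get 6.0.

6.0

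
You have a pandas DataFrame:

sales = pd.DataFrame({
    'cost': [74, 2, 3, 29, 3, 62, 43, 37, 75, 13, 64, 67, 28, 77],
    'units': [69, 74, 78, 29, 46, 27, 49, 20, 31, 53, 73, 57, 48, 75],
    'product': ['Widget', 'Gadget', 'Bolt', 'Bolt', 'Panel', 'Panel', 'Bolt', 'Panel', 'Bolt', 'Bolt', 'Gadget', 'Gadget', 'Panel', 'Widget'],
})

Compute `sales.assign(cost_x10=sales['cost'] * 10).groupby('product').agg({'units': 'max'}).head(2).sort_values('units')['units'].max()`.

add column cost_x10 = sales['cost'] * 10:
    cost  units product  cost_x10
0     74     69  Widget       740
1      2     74  Gadget        20
2      3     78    Bolt        30
3     29     29    Bolt       290
4      3     46   Panel        30
5     62     27   Panel       620
6     43     49    Bolt       430
7     37     20   Panel       370
8     75     31    Bolt       750
9     13     53    Bolt       130
10    64     73  Gadget       640
11    67     57  Gadget       670
12    28     48   Panel       280
13    77     75  Widget       770
group by product, max of units:
         units
product       
Bolt        78
Gadget      74
Panel       48
Widget      75
take first 2 rows:
         units
product       
Bolt        78
Gadget      74
sort by units:
         units
product       
Gadget      74
Bolt        78

78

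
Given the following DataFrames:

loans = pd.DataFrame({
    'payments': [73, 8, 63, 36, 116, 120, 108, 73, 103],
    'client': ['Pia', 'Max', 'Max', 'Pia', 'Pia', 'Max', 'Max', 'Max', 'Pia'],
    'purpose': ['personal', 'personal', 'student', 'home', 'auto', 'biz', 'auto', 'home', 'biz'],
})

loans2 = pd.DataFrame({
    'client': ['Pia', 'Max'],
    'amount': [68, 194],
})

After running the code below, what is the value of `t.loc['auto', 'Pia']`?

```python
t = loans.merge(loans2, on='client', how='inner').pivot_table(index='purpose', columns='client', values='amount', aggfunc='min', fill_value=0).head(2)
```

merge on 'client' (how='inner') → 9 rows:
   payments client   purpose  amount
0        73    Pia  personal      68
1         8    Max  personal     194
2        63    Max   student     194
3        36    Pia      home      68
4       116    Pia      auto      68
5       120    Max       biz     194
6       108    Max      auto     194
7        73    Max      home     194
8       103    Pia       biz      68
pivot: rows=purpose, cols=client, min(amount):
client    Max  Pia
purpose           
auto      194   68
biz       194   68
home      194   68
personal  194   68
student   194    0
take first 2 rows:
client   Max  Pia
purpose          
auto     194   68
biz      194   68
Finally, value at row 'auto', column 'Pia' = 68.

68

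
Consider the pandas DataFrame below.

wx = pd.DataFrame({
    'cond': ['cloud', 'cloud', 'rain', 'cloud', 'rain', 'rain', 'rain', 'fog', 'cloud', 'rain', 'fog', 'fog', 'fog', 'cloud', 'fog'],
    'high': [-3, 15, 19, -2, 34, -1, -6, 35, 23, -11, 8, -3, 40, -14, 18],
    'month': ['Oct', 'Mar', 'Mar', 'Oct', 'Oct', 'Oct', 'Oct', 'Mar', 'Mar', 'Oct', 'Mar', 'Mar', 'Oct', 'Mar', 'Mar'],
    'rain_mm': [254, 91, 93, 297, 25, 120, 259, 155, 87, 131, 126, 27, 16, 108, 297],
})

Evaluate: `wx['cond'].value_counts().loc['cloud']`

value_counts of cond:
cond
cloud    5
rain     5
fog      5
Name: count, dtype: int64
value at index 'cloud' → 5

5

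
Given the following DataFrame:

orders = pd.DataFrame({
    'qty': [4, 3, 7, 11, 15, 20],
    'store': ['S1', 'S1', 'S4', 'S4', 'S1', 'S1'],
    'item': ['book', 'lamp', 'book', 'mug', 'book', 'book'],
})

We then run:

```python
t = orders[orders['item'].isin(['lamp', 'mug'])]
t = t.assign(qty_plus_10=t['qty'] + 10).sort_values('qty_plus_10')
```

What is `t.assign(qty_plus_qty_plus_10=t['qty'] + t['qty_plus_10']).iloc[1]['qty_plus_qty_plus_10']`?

filter rows where item in ['lamp', 'mug']:
   qty store  item
1    3    S1  lamp
3   11    S4   mug
add column qty_plus_10 = t['qty'] + 10:
   qty store  item  qty_plus_10
1    3    S1  lamp           13
3   11    S4   mug           21
sort by qty_plus_10:
   qty store  item  qty_plus_10
1    3    S1  lamp           13
3   11    S4   mug           21
add column qty_plus_qty_plus_10 = t['qty'] + t['qty_plus_10']:
   qty store  item  qty_plus_10  qty_plus_qty_plus_10
1    3    S1  lamp           13                    16
3   11    S4   mug           21                    32

32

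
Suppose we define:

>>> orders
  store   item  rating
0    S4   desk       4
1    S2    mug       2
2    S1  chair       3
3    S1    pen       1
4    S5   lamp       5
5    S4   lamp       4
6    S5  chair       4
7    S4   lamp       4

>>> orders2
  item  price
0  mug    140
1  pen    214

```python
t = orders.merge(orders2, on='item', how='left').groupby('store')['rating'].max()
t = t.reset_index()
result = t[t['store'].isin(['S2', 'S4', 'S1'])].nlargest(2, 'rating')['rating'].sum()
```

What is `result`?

7

merge on 'item' (how='left') → 8 rows:
  store   item  rating  price
0    S4   desk       4    NaN
1    S2    mug       2  140.0
2    S1  chair       3    NaN
3    S1    pen       1  214.0
4    S5   lamp       5    NaN
5    S4   lamp       4    NaN
6    S5  chair       4    NaN
7    S4   lamp       4    NaN
group by store, max of rating:
store
S1    3
S2    2
S4    4
S5    5
Name: rating, dtype: int64
reset_index():
  store  rating
0    S1       3
1    S2       2
2    S4       4
3    S5       5
filter rows where store in ['S2', 'S4', 'S1']:
  store  rating
0    S1       3
1    S2       2
2    S4       4
take 2 rows with largest rating:
  store  rating
2    S4       4
0    S1       3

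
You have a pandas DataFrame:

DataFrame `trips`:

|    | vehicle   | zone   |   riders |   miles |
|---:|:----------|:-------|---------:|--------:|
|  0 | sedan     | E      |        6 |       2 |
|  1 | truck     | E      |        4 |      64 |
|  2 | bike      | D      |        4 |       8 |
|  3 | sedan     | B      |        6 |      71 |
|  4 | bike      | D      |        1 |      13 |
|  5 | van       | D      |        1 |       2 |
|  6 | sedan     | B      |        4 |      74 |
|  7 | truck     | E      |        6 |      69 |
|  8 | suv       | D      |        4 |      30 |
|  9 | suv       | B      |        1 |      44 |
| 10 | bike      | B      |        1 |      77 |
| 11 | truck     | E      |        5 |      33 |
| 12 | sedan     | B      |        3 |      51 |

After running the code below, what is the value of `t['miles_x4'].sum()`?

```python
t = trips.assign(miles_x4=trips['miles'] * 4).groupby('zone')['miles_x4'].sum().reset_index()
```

2152

add column miles_x4 = trips['miles'] * 4:
   vehicle zone  riders  miles  miles_x4
0    sedan    E       6      2         8
1    truck    E       4     64       256
2     bike    D       4      8        32
3    sedan    B       6     71       284
4     bike    D       1     13        52
5      van    D       1      2         8
6    sedan    B       4     74       296
7    truck    E       6     69       276
8      suv    D       4     30       120
9      suv    B       1     44       176
10    bike    B       1     77       308
11   truck    E       5     33       132
12   sedan    B       3     51       204
group by zone, sum of miles_x4:
zone
B    1268
D     212
E     672
Name: miles_x4, dtype: int64
reset_index():
  zone  miles_x4
0    B      1268
1    D       212
2    E       672
So sum() = 2152.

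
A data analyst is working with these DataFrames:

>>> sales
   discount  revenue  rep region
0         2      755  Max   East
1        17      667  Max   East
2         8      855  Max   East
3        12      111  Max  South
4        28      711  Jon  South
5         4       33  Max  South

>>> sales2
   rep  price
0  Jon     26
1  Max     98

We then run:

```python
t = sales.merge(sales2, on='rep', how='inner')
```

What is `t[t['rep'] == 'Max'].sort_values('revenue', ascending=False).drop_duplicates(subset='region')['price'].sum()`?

196

merge on 'rep' (how='inner') → 6 rows:
   discount  revenue  rep region  price
0         2      755  Max   East     98
1        17      667  Max   East     98
2         8      855  Max   East     98
3        12      111  Max  South     98
4        28      711  Jon  South     26
5         4       33  Max  South     98
filter rows where rep == 'Max':
   discount  revenue  rep region  price
0         2      755  Max   East     98
1        17      667  Max   East     98
2         8      855  Max   East     98
3        12      111  Max  South     98
5         4       33  Max  South     98
sort by revenue descending:
   discount  revenue  rep region  price
2         8      855  Max   East     98
0         2      755  Max   East     98
1        17      667  Max   East     98
3        12      111  Max  South     98
5         4       33  Max  South     98
drop duplicate region (keep=first):
   discount  revenue  rep region  price
2         8      855  Max   East     98
3        12      111  Max  South     98
sum of column 'price' → 196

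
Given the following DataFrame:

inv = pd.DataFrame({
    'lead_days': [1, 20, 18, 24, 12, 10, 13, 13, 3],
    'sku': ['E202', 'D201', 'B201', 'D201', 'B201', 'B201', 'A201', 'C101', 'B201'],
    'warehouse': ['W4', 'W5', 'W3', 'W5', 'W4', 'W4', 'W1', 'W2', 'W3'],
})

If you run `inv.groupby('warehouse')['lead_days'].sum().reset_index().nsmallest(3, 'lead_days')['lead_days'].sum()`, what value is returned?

47

group by warehouse, sum of lead_days:
warehouse
W1    13
W2    13
W3    21
W4    23
W5    44
Name: lead_days, dtype: int64
reset_index():
  warehouse  lead_days
0        W1         13
1        W2         13
2        W3         21
3        W4         23
4        W5         44
take 3 rows with smallest lead_days:
  warehouse  lead_days
0        W1         13
1        W2         13
2        W3         21
Reading off the sum of column 'lead_days', we get 47.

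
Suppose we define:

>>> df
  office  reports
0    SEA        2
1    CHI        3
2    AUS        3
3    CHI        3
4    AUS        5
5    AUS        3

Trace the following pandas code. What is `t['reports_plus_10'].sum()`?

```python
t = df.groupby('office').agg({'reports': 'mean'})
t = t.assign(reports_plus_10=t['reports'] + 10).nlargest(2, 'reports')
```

group by office, mean of reports:
         reports
office          
AUS     3.666667
CHI     3.000000
SEA     2.000000
add column reports_plus_10 = t['reports'] + 10:
         reports  reports_plus_10
office                           
AUS     3.666667        13.666667
CHI     3.000000        13.000000
SEA     2.000000        12.000000
take 2 rows with largest reports:
         reports  reports_plus_10
office                           
AUS     3.666667        13.666667
CHI     3.000000        13.000000
So sum() = 26.6666666667.

26.6666666667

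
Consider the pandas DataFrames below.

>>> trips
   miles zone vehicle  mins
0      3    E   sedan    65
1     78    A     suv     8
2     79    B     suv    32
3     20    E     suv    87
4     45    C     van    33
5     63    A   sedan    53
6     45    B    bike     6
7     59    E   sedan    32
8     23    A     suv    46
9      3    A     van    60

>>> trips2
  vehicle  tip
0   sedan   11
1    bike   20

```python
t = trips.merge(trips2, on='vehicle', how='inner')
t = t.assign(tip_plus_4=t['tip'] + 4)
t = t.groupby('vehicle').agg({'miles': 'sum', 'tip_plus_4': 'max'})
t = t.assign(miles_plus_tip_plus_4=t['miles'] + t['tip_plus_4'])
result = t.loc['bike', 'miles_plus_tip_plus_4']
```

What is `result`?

merge on 'vehicle' (how='inner') → 4 rows:
   miles zone vehicle  mins  tip
0      3    E   sedan    65   11
1     63    A   sedan    53   11
2     45    B    bike     6   20
3     59    E   sedan    32   11
add column tip_plus_4 = t['tip'] + 4:
   miles zone vehicle  mins  tip  tip_plus_4
0      3    E   sedan    65   11          15
1     63    A   sedan    53   11          15
2     45    B    bike     6   20          24
3     59    E   sedan    32   11          15
group by vehicle: sum(miles), max(tip_plus_4):
         miles  tip_plus_4
vehicle                   
bike        45          24
sedan      125          15
add column miles_plus_tip_plus_4 = t['miles'] + t['tip_plus_4']:
         miles  tip_plus_4  miles_plus_tip_plus_4
vehicle                                          
bike        45          24                     69
sedan      125          15                    140

69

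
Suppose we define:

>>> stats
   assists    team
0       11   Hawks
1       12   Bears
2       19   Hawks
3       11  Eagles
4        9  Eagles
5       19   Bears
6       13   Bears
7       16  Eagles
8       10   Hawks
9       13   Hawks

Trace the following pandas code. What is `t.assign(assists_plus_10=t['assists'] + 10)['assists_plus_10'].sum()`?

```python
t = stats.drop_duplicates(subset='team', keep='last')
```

drop duplicate team (keep=last):
   assists    team
6       13   Bears
7       16  Eagles
9       13   Hawks
add column assists_plus_10 = t['assists'] + 10:
   assists    team  assists_plus_10
6       13   Bears               23
7       16  Eagles               26
9       13   Hawks               23
Finally, sum of column 'assists_plus_10' = 72.

72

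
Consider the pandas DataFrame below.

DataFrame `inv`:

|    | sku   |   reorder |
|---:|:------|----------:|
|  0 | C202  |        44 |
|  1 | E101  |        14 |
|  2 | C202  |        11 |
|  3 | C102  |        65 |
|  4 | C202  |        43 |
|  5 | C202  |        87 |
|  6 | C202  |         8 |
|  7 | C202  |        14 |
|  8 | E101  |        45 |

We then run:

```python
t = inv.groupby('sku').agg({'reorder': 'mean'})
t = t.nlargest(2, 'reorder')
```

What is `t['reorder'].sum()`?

99.5

group by sku, mean of reorder:
      reorder
sku          
C102     65.0
C202     34.5
E101     29.5
take 2 rows with largest reorder:
      reorder
sku          
C102     65.0
C202     34.5
Finally, sum of column 'reorder' = 99.5.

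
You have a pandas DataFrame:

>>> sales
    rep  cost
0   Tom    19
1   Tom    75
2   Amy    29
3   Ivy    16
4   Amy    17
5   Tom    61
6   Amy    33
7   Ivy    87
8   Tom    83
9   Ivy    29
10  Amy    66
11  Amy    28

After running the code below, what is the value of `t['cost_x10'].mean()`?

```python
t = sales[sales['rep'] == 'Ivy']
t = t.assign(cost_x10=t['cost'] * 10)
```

filter rows where rep == 'Ivy':
   rep  cost
3  Ivy    16
7  Ivy    87
9  Ivy    29
add column cost_x10 = t['cost'] * 10:
   rep  cost  cost_x10
3  Ivy    16       160
7  Ivy    87       870
9  Ivy    29       290
Hence 440.0.

440.0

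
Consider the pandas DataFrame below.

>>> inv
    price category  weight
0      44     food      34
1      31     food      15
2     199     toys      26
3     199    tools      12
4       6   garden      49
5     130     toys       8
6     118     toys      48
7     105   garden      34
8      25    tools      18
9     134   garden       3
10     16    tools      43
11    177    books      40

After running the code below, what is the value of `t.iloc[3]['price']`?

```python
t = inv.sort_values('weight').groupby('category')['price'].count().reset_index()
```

3

sort by weight:
    price category  weight
9     134   garden       3
5     130     toys       8
3     199    tools      12
1      31     food      15
8      25    tools      18
2     199     toys      26
0      44     food      34
7     105   garden      34
11    177    books      40
10     16    tools      43
6     118     toys      48
4       6   garden      49
group by category, count of price:
category
books     1
food      2
garden    3
tools     3
toys      3
Name: price, dtype: int64
reset_index():
  category  price
0    books      1
1     food      2
2   garden      3
3    tools      3
4     toys      3
So iloc[3]['price'] = 3.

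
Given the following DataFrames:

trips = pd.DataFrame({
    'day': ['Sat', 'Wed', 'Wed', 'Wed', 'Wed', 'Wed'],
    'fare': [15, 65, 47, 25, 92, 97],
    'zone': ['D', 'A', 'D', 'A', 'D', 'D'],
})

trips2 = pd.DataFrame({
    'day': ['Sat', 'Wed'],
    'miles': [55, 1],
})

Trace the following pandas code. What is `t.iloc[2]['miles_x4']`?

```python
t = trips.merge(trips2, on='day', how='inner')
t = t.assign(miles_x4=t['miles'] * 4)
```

merge on 'day' (how='inner') → 6 rows:
   day  fare zone  miles
0  Sat    15    D     55
1  Wed    65    A      1
2  Wed    47    D      1
3  Wed    25    A      1
4  Wed    92    D      1
5  Wed    97    D      1
add column miles_x4 = t['miles'] * 4:
   day  fare zone  miles  miles_x4
0  Sat    15    D     55       220
1  Wed    65    A      1         4
2  Wed    47    D      1         4
3  Wed    25    A      1         4
4  Wed    92    D      1         4
5  Wed    97    D      1         4
So iloc[2]['miles_x4'] = 4.

4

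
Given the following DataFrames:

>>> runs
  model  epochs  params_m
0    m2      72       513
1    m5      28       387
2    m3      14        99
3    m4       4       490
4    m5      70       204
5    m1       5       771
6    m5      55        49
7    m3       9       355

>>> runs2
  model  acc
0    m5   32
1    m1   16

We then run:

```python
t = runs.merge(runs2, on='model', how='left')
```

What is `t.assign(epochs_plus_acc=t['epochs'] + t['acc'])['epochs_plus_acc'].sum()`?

merge on 'model' (how='left') → 8 rows:
  model  epochs  params_m   acc
0    m2      72       513   NaN
1    m5      28       387  32.0
2    m3      14        99   NaN
3    m4       4       490   NaN
4    m5      70       204  32.0
5    m1       5       771  16.0
6    m5      55        49  32.0
7    m3       9       355   NaN
add column epochs_plus_acc = t['epochs'] + t['acc']:
  model  epochs  params_m   acc  epochs_plus_acc
0    m2      72       513   NaN              NaN
1    m5      28       387  32.0             60.0
2    m3      14        99   NaN              NaN
3    m4       4       490   NaN              NaN
4    m5      70       204  32.0            102.0
5    m1       5       771  16.0             21.0
6    m5      55        49  32.0             87.0
7    m3       9       355   NaN              NaN
So sum() = 270.0.

270.0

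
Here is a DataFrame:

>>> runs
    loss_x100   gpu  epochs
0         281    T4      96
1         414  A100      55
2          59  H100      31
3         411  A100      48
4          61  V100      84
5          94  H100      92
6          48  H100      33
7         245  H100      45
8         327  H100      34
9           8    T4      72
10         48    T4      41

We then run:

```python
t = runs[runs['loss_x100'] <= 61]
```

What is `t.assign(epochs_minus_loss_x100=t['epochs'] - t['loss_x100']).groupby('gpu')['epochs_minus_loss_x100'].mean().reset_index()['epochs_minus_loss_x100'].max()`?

filter rows where loss_x100 <= 61:
    loss_x100   gpu  epochs
2          59  H100      31
4          61  V100      84
6          48  H100      33
9           8    T4      72
10         48    T4      41
add column epochs_minus_loss_x100 = t['epochs'] - t['loss_x100']:
    loss_x100   gpu  epochs  epochs_minus_loss_x100
2          59  H100      31                     -28
4          61  V100      84                      23
6          48  H100      33                     -15
9           8    T4      72                      64
10         48    T4      41                      -7
group by gpu, mean of epochs_minus_loss_x100:
gpu
H100   -21.5
T4      28.5
V100    23.0
Name: epochs_minus_loss_x100, dtype: float64
reset_index():
    gpu  epochs_minus_loss_x100
0  H100                   -21.5
1    T4                    28.5
2  V100                    23.0
Taking the max of column 'epochs_minus_loss_x100' gives 28.5.

28.5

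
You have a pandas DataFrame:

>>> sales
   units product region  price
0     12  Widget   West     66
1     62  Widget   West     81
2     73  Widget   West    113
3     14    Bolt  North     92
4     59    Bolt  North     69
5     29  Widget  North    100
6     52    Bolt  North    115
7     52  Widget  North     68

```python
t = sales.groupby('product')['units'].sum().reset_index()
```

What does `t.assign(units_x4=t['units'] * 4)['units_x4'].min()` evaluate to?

500

group by product, sum of units:
product
Bolt      125
Widget    228
Name: units, dtype: int64
reset_index():
  product  units
0    Bolt    125
1  Widget    228
add column units_x4 = t['units'] * 4:
  product  units  units_x4
0    Bolt    125       500
1  Widget    228       912
min of column 'units_x4' → 500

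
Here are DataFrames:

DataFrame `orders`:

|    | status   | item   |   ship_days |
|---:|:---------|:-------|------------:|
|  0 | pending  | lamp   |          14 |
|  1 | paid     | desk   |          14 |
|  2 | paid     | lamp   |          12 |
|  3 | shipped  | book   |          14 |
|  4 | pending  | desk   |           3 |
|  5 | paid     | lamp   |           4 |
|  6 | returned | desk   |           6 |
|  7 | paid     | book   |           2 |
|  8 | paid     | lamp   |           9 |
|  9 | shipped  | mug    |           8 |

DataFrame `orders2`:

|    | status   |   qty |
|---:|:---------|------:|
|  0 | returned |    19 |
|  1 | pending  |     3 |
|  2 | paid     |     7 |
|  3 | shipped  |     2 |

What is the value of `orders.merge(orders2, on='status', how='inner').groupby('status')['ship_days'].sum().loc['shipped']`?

merge on 'status' (how='inner') → 10 rows:
     status  item  ship_days  qty
0   pending  lamp         14    3
1      paid  desk         14    7
2      paid  lamp         12    7
3   shipped  book         14    2
4   pending  desk          3    3
5      paid  lamp          4    7
6  returned  desk          6   19
7      paid  book          2    7
8      paid  lamp          9    7
9   shipped   mug          8    2
group by status, sum of ship_days:
status
paid        41
pending     17
returned     6
shipped     22
Name: ship_days, dtype: int64
value at index 'shipped' → 22

22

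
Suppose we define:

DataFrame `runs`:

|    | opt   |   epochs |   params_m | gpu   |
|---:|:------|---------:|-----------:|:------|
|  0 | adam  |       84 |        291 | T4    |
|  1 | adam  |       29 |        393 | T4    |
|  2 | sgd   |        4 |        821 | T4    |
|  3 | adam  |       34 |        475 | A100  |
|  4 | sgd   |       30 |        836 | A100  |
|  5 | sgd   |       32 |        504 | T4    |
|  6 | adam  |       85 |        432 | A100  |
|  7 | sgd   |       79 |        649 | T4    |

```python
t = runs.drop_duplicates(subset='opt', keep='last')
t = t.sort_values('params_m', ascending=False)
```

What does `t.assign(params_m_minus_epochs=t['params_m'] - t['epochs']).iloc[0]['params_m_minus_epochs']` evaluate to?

570

drop duplicate opt (keep=last):
    opt  epochs  params_m   gpu
6  adam      85       432  A100
7   sgd      79       649    T4
sort by params_m descending:
    opt  epochs  params_m   gpu
7   sgd      79       649    T4
6  adam      85       432  A100
add column params_m_minus_epochs = t['params_m'] - t['epochs']:
    opt  epochs  params_m   gpu  params_m_minus_epochs
7   sgd      79       649    T4                    570
6  adam      85       432  A100                    347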